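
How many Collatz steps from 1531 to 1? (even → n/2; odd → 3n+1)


1531 → 4594 → 2297 → 6892 → 3446 → 1723 → 5170 → 2585 → 7756 → 3878 → 1939 → 5818 → 2909 → 8728 → 4364 → 2182 → 1091 → 3274 → 1637 → 4912 → 2456 → 1228 → 614 → 307 → 922 → 461 → 1384 → 692 → 346 → 173 → 520 → 260 → 130 → 65 → 196 → 98 → 49 → 148 → 74 → 37 → 112 → 56 → 28 → 14 → 7 → 22 → 11 → 34 → 17 → 52 → 26 → 13 → 40 → 20 → 10 → 5 → 16 → 8 → 4 → 2 → 1
Total steps = 60

60 steps


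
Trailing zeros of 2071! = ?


floor(2071/5) = 414
floor(2071/25) = 82
floor(2071/125) = 16
floor(2071/625) = 3
Total = 515

515 trailing zeros


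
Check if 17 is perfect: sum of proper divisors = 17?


Proper divisors of 17: 1
Sum = 1 = 1

No, 17 is not perfect (1 ≠ 17)


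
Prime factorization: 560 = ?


560 / 2 = 280
280 / 2 = 140
140 / 2 = 70
70 / 2 = 35
35 / 5 = 7
7 / 7 = 1
560 = 2^4 × 5 × 7


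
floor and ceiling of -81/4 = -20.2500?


-81/4 = -20.2500
floor = -21
ceil = -20

floor = -21, ceil = -20


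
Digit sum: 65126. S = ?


6 + 5 + 1 + 2 + 6 = 20


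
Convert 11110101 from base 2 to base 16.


11110101 (base 2) = 245 (decimal)
245 (decimal) = F5 (base 16)


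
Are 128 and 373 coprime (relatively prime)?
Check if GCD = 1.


Euclidean algorithm:
373 = 2 * 128 + 117
128 = 1 * 117 + 11
117 = 10 * 11 + 7
11 = 1 * 7 + 4
7 = 1 * 4 + 3
4 = 1 * 3 + 1
3 = 3 * 1 + 0
GCD(128, 373) = 1

Yes, coprime (GCD = 1)


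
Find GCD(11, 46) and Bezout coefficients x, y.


Tabular extended Euclidean (each row: r = 11*s + 46*t):
r=11, s=1, t=0
r=46, s=0, t=1
q=0: r=11, s=1, t=0   [11*(1) + 46*(0) = 11]
q=4: r=2, s=-4, t=1   [11*(-4) + 46*(1) = 2]
q=5: r=1, s=21, t=-5   [11*(21) + 46*(-5) = 1]
q=2: r=0, s=-46, t=11   [11*(-46) + 46*(11) = 0]
GCD = 1; from the row with r=1: x=21, y=-5
Check: 11*(21) + 46*(-5) = 231 - 230 = 1

GCD = 1, x = 21, y = -5


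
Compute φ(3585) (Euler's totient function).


3585 = 3 × 5 × 239
Prime factors: 3, 5, 239
φ(3585) = 3585 × (1-1/3) × (1-1/5) × (1-1/239)
= 3585 × 2/3 × 4/5 × 238/239 = 1904

φ(3585) = 1904


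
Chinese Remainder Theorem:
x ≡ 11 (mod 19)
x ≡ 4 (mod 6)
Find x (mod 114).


M = 19*6 = 114
M1 = M/19 = 6, M2 = M/6 = 19
M1^(-1) mod 19 = 16, M2^(-1) mod 6 = 1
x = 11*6*16 + 4*19*1 = 1132
1132 mod 114 = 106
Check: 106 mod 19 = 11 ✓, 106 mod 6 = 4 ✓

x ≡ 106 (mod 114)


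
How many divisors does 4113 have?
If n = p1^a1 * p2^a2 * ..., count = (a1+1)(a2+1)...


4113 = 3^2 × 457^1
d(4113) = (2+1) × (1+1) = 6

6 divisors


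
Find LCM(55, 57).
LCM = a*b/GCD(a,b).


GCD(55, 57) = 1
LCM = 55*57/1 = 3135/1 = 3135

LCM = 3135


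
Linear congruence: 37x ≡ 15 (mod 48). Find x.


GCD(37, 48) = 1, unique solution
a^(-1) mod 48 = 13
x = 13 * 15 mod 48 = 3

x ≡ 3 (mod 48)


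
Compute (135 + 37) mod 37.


135 + 37 = 172
172 mod 37 = 24


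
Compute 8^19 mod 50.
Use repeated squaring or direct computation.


8^1 mod 50 = 8
8^2 mod 50 = 14
8^3 mod 50 = 12
8^4 mod 50 = 46
8^5 mod 50 = 18
8^6 mod 50 = 44
8^7 mod 50 = 2
8^8 mod 50 = 16
8^9 mod 50 = 28
8^10 mod 50 = 24
8^11 mod 50 = 42
8^12 mod 50 = 36
8^13 mod 50 = 38
8^14 mod 50 = 4
8^15 mod 50 = 32
8^16 mod 50 = 6
8^17 mod 50 = 48
8^18 mod 50 = 34
8^19 mod 50 = 22


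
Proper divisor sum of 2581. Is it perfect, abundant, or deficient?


Proper divisors: 1, 29, 89
Sum = 1 + 29 + 89 = 119
119 < 2581 → deficient

s(2581) = 119 (deficient)


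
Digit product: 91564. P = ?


9 × 1 × 5 × 6 × 4 = 1080


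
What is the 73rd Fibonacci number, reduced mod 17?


F(k) mod 17 for k=1..73:
1, 1, 2, 3, 5, 8, 13, 4, 0, 4, 4, 8, 12, 3, 15, 1, 16, 0, 16, 16, 15, 14, 12, 9, 4, 13, 0, 13, 13, 9, 5, 14, 2, 16, 1, 0, 1, 1, 2, 3, 5, 8, 13, 4, 0, 4, 4, 8, 12, 3, 15, 1, 16, 0, 16, 16, 15, 14, 12, 9, 4, 13, 0, 13, 13, 9, 5, 14, 2, 16, 1, 0, 1
F(73) mod 17 = 1


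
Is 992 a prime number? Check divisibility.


992 / 2 = 496 (exact division)
992 is NOT prime.

No, 992 is not prime


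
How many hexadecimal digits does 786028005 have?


786028005 in base 16 = 2ED9D5E5
Number of digits = 8

8 digits (base 16)


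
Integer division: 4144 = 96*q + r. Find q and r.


4144 = 96 * 43 + 16
Check: 4128 + 16 = 4144

q = 43, r = 16


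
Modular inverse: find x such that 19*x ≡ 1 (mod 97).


Use the extended Euclidean algorithm on (97, 19); each row r = 97*s + 19*t:
r=97, s=1, t=0
r=19, s=0, t=1
q=5: r=2, s=1, t=-5   [97*(1) + 19*(-5) = 2]
q=9: r=1, s=-9, t=46   [97*(-9) + 19*(46) = 1]
q=2: r=0, s=19, t=-97   [97*(19) + 19*(-97) = 0]
GCD = 1 with t = 46, so 19*(46) ≡ 1 (mod 97)
Inverse = 46 mod 97 = 46
Check: 19 * 46 = 874 ≡ 1 (mod 97)

19^(-1) ≡ 46 (mod 97)


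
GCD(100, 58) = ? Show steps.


100 = 1 * 58 + 42
58 = 1 * 42 + 16
42 = 2 * 16 + 10
16 = 1 * 10 + 6
10 = 1 * 6 + 4
6 = 1 * 4 + 2
4 = 2 * 2 + 0
GCD = 2


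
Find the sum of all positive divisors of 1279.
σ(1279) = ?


Divisors of 1279: 1, 1279
Sum = 1 + 1279 = 1280

σ(1279) = 1280


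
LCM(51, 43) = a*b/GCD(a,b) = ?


GCD(51, 43) = 1
LCM = 51*43/1 = 2193/1 = 2193

LCM = 2193


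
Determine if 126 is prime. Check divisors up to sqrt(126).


126 / 2 = 63 (exact division)
126 is NOT prime.

No, 126 is not prime


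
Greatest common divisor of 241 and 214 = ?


241 = 1 * 214 + 27
214 = 7 * 27 + 25
27 = 1 * 25 + 2
25 = 12 * 2 + 1
2 = 2 * 1 + 0
GCD = 1


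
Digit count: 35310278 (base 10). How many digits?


35310278 has 8 digits in base 10
floor(log10(35310278)) + 1 = floor(7.5479) + 1 = 8

8 digits (base 10)


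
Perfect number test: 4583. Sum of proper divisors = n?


Proper divisors of 4583: 1
Sum = 1 = 1

No, 4583 is not perfect (1 ≠ 4583)


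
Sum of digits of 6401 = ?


6 + 4 + 0 + 1 = 11


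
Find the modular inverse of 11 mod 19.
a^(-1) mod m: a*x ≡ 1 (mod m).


Use the extended Euclidean algorithm on (19, 11); each row r = 19*s + 11*t:
r=19, s=1, t=0
r=11, s=0, t=1
q=1: r=8, s=1, t=-1   [19*(1) + 11*(-1) = 8]
q=1: r=3, s=-1, t=2   [19*(-1) + 11*(2) = 3]
q=2: r=2, s=3, t=-5   [19*(3) + 11*(-5) = 2]
q=1: r=1, s=-4, t=7   [19*(-4) + 11*(7) = 1]
q=2: r=0, s=11, t=-19   [19*(11) + 11*(-19) = 0]
GCD = 1 with t = 7, so 11*(7) ≡ 1 (mod 19)
Inverse = 7 mod 19 = 7
Check: 11 * 7 = 77 ≡ 1 (mod 19)

11^(-1) ≡ 7 (mod 19)


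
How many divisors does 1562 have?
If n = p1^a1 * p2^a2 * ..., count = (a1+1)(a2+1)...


1562 = 2^1 × 11^1 × 71^1
d(1562) = (1+1) × (1+1) × (1+1) = 8

8 divisors


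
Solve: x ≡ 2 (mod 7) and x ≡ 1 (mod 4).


M = 7*4 = 28
M1 = M/7 = 4, M2 = M/4 = 7
M1^(-1) mod 7 = 2, M2^(-1) mod 4 = 3
x = 2*4*2 + 1*7*3 = 37
37 mod 28 = 9
Check: 9 mod 7 = 2 ✓, 9 mod 4 = 1 ✓

x ≡ 9 (mod 28)


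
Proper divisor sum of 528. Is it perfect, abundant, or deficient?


Proper divisors: 1, 2, 3, 4, 6, 8, 11, 12, 16, 22, 24, 33, 44, 48, 66, 88, 132, 176, 264
Sum = 1 + 2 + 3 + 4 + 6 + 8 + 11 + 12 + 16 + 22 + 24 + 33 + 44 + 48 + 66 + 88 + 132 + 176 + 264 = 960
960 > 528 → abundant

s(528) = 960 (abundant)


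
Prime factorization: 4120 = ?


4120 / 2 = 2060
2060 / 2 = 1030
1030 / 2 = 515
515 / 5 = 103
103 / 103 = 1
4120 = 2^3 × 5 × 103


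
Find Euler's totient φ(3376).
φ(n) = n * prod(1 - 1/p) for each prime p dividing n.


3376 = 2^4 × 211
Prime factors: 2, 211
φ(3376) = 3376 × (1-1/2) × (1-1/211)
= 3376 × 1/2 × 210/211 = 1680

φ(3376) = 1680


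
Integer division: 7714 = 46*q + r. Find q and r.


7714 = 46 * 167 + 32
Check: 7682 + 32 = 7714

q = 167, r = 32


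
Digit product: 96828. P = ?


9 × 6 × 8 × 2 × 8 = 6912


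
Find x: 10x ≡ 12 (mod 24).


GCD(10, 24) = 2 divides 12
Divide: 5x ≡ 6 (mod 12)
x ≡ 6 (mod 12)


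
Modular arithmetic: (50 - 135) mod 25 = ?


50 - 135 = -85
-85 mod 25 = 15


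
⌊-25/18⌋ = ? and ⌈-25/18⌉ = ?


-25/18 = -1.3889
floor = -2
ceil = -1

floor = -2, ceil = -1


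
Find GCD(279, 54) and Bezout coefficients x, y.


Tabular extended Euclidean (each row: r = 279*s + 54*t):
r=279, s=1, t=0
r=54, s=0, t=1
q=5: r=9, s=1, t=-5   [279*(1) + 54*(-5) = 9]
q=6: r=0, s=-6, t=31   [279*(-6) + 54*(31) = 0]
GCD = 9; from the row with r=9: x=1, y=-5
Check: 279*(1) + 54*(-5) = 279 - 270 = 9

GCD = 9, x = 1, y = -5


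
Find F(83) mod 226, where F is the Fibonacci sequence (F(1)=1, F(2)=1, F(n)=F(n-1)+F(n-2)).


F(k) mod 226 for k=1..83:
1, 1, 2, 3, 5, 8, 13, 21, 34, 55, 89, 144, 7, 151, 158, 83, 15, 98, 113, 211, 98, 83, 181, 38, 219, 31, 24, 55, 79, 134, 213, 121, 108, 3, 111, 114, 225, 113, 112, 225, 111, 110, 221, 105, 100, 205, 79, 58, 137, 195, 106, 75, 181, 30, 211, 15, 0, 15, 15, 30, 45, 75, 120, 195, 89, 58, 147, 205, 126, 105, 5, 110, 115, 225, 114, 113, 1, 114, 115, 3, 118, 121, 13
F(83) mod 226 = 13


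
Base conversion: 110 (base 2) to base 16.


110 (base 2) = 6 (decimal)
6 (decimal) = 6 (base 16)


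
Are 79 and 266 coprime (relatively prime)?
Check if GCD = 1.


Euclidean algorithm:
266 = 3 * 79 + 29
79 = 2 * 29 + 21
29 = 1 * 21 + 8
21 = 2 * 8 + 5
8 = 1 * 5 + 3
5 = 1 * 3 + 2
3 = 1 * 2 + 1
2 = 2 * 1 + 0
GCD(79, 266) = 1

Yes, coprime (GCD = 1)


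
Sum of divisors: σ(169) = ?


Divisors of 169: 1, 13, 169
Sum = 1 + 13 + 169 = 183

σ(169) = 183


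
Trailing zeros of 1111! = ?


floor(1111/5) = 222
floor(1111/25) = 44
floor(1111/125) = 8
floor(1111/625) = 1
Total = 275

275 trailing zeros


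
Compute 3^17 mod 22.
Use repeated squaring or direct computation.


3^1 mod 22 = 3
3^2 mod 22 = 9
3^3 mod 22 = 5
3^4 mod 22 = 15
3^5 mod 22 = 1
3^6 mod 22 = 3
3^7 mod 22 = 9
3^8 mod 22 = 5
3^9 mod 22 = 15
3^10 mod 22 = 1
3^11 mod 22 = 3
3^12 mod 22 = 9
3^13 mod 22 = 5
3^14 mod 22 = 15
3^15 mod 22 = 1
3^16 mod 22 = 3
3^17 mod 22 = 9


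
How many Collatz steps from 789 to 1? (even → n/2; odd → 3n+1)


789 → 2368 → 1184 → 592 → 296 → 148 → 74 → 37 → 112 → 56 → 28 → 14 → 7 → 22 → 11 → 34 → 17 → 52 → 26 → 13 → 40 → 20 → 10 → 5 → 16 → 8 → 4 → 2 → 1
Total steps = 28

28 steps


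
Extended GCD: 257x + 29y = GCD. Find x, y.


Tabular extended Euclidean (each row: r = 257*s + 29*t):
r=257, s=1, t=0
r=29, s=0, t=1
q=8: r=25, s=1, t=-8   [257*(1) + 29*(-8) = 25]
q=1: r=4, s=-1, t=9   [257*(-1) + 29*(9) = 4]
q=6: r=1, s=7, t=-62   [257*(7) + 29*(-62) = 1]
q=4: r=0, s=-29, t=257   [257*(-29) + 29*(257) = 0]
GCD = 1; from the row with r=1: x=7, y=-62
Check: 257*(7) + 29*(-62) = 1799 - 1798 = 1

GCD = 1, x = 7, y = -62


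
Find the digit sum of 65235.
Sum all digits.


6 + 5 + 2 + 3 + 5 = 21


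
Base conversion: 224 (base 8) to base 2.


224 (base 8) = 148 (decimal)
148 (decimal) = 10010100 (base 2)


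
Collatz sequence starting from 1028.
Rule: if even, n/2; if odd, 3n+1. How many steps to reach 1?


1028 → 514 → 257 → 772 → 386 → 193 → 580 → 290 → 145 → 436 → 218 → 109 → 328 → 164 → 82 → 41 → 124 → 62 → 31 → 94 → 47 → 142 → 71 → 214 → 107 → 322 → 161 → 484 → 242 → 121 → 364 → 182 → 91 → 274 → 137 → 412 → 206 → 103 → 310 → 155 → 466 → 233 → 700 → 350 → 175 → 526 → 263 → 790 → 395 → 1186 → 593 → 1780 → 890 → 445 → 1336 → 668 → 334 → 167 → 502 → 251 → 754 → 377 → 1132 → 566 → 283 → 850 → 425 → 1276 → 638 → 319 → 958 → 479 → 1438 → 719 → 2158 → 1079 → 3238 → 1619 → 4858 → 2429 → 7288 → 3644 → 1822 → 911 → 2734 → 1367 → 4102 → 2051 → 6154 → 3077 → 9232 → 4616 → 2308 → 1154 → 577 → 1732 → 866 → 433 → 1300 → 650 → 325 → 976 → 488 → 244 → 122 → 61 → 184 → 92 → 46 → 23 → 70 → 35 → 106 → 53 → 160 → 80 → 40 → 20 → 10 → 5 → 16 → 8 → 4 → 2 → 1
Total steps = 124

124 steps


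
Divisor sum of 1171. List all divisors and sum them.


Divisors of 1171: 1, 1171
Sum = 1 + 1171 = 1172

σ(1171) = 1172


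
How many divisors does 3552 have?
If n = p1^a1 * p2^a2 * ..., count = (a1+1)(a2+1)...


3552 = 2^5 × 3^1 × 37^1
d(3552) = (5+1) × (1+1) × (1+1) = 24

24 divisors


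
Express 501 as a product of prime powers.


501 / 3 = 167
167 / 167 = 1
501 = 3 × 167


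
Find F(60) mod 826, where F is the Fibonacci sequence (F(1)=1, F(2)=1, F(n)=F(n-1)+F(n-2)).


F(k) mod 826 for k=1..60:
1, 1, 2, 3, 5, 8, 13, 21, 34, 55, 89, 144, 233, 377, 610, 161, 771, 106, 51, 157, 208, 365, 573, 112, 685, 797, 656, 627, 457, 258, 715, 147, 36, 183, 219, 402, 621, 197, 818, 189, 181, 370, 551, 95, 646, 741, 561, 476, 211, 687, 72, 759, 5, 764, 769, 707, 650, 531, 355, 60
F(60) mod 826 = 60


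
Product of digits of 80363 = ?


8 × 0 × 3 × 6 × 3 = 0


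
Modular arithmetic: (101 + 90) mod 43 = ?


101 + 90 = 191
191 mod 43 = 19


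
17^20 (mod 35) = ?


17^1 mod 35 = 17
17^2 mod 35 = 9
17^3 mod 35 = 13
17^4 mod 35 = 11
17^5 mod 35 = 12
17^6 mod 35 = 29
17^7 mod 35 = 3
17^8 mod 35 = 16
17^9 mod 35 = 27
17^10 mod 35 = 4
17^11 mod 35 = 33
17^12 mod 35 = 1
17^13 mod 35 = 17
17^14 mod 35 = 9
17^15 mod 35 = 13
17^16 mod 35 = 11
17^17 mod 35 = 12
17^18 mod 35 = 29
17^19 mod 35 = 3
17^20 mod 35 = 16


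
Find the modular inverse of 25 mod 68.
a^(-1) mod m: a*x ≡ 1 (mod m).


Use the extended Euclidean algorithm on (68, 25); each row r = 68*s + 25*t:
r=68, s=1, t=0
r=25, s=0, t=1
q=2: r=18, s=1, t=-2   [68*(1) + 25*(-2) = 18]
q=1: r=7, s=-1, t=3   [68*(-1) + 25*(3) = 7]
q=2: r=4, s=3, t=-8   [68*(3) + 25*(-8) = 4]
q=1: r=3, s=-4, t=11   [68*(-4) + 25*(11) = 3]
q=1: r=1, s=7, t=-19   [68*(7) + 25*(-19) = 1]
q=3: r=0, s=-25, t=68   [68*(-25) + 25*(68) = 0]
GCD = 1 with t = -19, so 25*(-19) ≡ 1 (mod 68)
Inverse = -19 mod 68 = 49
Check: 25 * 49 = 1225 ≡ 1 (mod 68)

25^(-1) ≡ 49 (mod 68)


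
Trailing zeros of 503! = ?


floor(503/5) = 100
floor(503/25) = 20
floor(503/125) = 4
Total = 124

124 trailing zeros


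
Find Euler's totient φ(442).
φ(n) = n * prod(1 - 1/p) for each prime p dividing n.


442 = 2 × 13 × 17
Prime factors: 2, 13, 17
φ(442) = 442 × (1-1/2) × (1-1/13) × (1-1/17)
= 442 × 1/2 × 12/13 × 16/17 = 192

φ(442) = 192


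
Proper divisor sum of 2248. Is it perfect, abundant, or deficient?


Proper divisors: 1, 2, 4, 8, 281, 562, 1124
Sum = 1 + 2 + 4 + 8 + 281 + 562 + 1124 = 1982
1982 < 2248 → deficient

s(2248) = 1982 (deficient)


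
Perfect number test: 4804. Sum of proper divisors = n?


Proper divisors of 4804: 1, 2, 4, 1201, 2402
Sum = 1 + 2 + 4 + 1201 + 2402 = 3610

No, 4804 is not perfect (3610 ≠ 4804)


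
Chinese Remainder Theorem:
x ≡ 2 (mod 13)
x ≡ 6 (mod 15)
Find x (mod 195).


M = 13*15 = 195
M1 = M/13 = 15, M2 = M/15 = 13
M1^(-1) mod 13 = 7, M2^(-1) mod 15 = 7
x = 2*15*7 + 6*13*7 = 756
756 mod 195 = 171
Check: 171 mod 13 = 2 ✓, 171 mod 15 = 6 ✓

x ≡ 171 (mod 195)


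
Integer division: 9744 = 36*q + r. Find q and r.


9744 = 36 * 270 + 24
Check: 9720 + 24 = 9744

q = 270, r = 24


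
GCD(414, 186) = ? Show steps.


414 = 2 * 186 + 42
186 = 4 * 42 + 18
42 = 2 * 18 + 6
18 = 3 * 6 + 0
GCD = 6


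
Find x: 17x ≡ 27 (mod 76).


GCD(17, 76) = 1, unique solution
a^(-1) mod 76 = 9
x = 9 * 27 mod 76 = 15

x ≡ 15 (mod 76)


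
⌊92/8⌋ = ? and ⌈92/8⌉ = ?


92/8 = 11.5000
floor = 11
ceil = 12

floor = 11, ceil = 12


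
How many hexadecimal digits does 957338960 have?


957338960 in base 16 = 390FD550
Number of digits = 8

8 digits (base 16)


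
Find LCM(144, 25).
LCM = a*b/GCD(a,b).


GCD(144, 25) = 1
LCM = 144*25/1 = 3600/1 = 3600

LCM = 3600


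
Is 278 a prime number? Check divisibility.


278 / 2 = 139 (exact division)
278 is NOT prime.

No, 278 is not prime


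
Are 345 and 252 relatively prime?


Euclidean algorithm:
345 = 1 * 252 + 93
252 = 2 * 93 + 66
93 = 1 * 66 + 27
66 = 2 * 27 + 12
27 = 2 * 12 + 3
12 = 4 * 3 + 0
GCD(345, 252) = 3

No, not coprime (GCD = 3)


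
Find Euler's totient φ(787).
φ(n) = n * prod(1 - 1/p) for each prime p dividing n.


787 = 787
Prime factors: 787
φ(787) = 787 × (1-1/787)
= 787 × 786/787 = 786

φ(787) = 786


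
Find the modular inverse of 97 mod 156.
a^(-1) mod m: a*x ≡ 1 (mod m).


Use the extended Euclidean algorithm on (156, 97); each row r = 156*s + 97*t:
r=156, s=1, t=0
r=97, s=0, t=1
q=1: r=59, s=1, t=-1   [156*(1) + 97*(-1) = 59]
q=1: r=38, s=-1, t=2   [156*(-1) + 97*(2) = 38]
q=1: r=21, s=2, t=-3   [156*(2) + 97*(-3) = 21]
q=1: r=17, s=-3, t=5   [156*(-3) + 97*(5) = 17]
q=1: r=4, s=5, t=-8   [156*(5) + 97*(-8) = 4]
q=4: r=1, s=-23, t=37   [156*(-23) + 97*(37) = 1]
q=4: r=0, s=97, t=-156   [156*(97) + 97*(-156) = 0]
GCD = 1 with t = 37, so 97*(37) ≡ 1 (mod 156)
Inverse = 37 mod 156 = 37
Check: 97 * 37 = 3589 ≡ 1 (mod 156)

97^(-1) ≡ 37 (mod 156)


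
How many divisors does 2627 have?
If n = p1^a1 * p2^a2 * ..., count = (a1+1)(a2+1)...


2627 = 37^1 × 71^1
d(2627) = (1+1) × (1+1) = 4

4 divisors


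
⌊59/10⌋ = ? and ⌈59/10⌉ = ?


59/10 = 5.9000
floor = 5
ceil = 6

floor = 5, ceil = 6


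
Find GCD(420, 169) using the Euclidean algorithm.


420 = 2 * 169 + 82
169 = 2 * 82 + 5
82 = 16 * 5 + 2
5 = 2 * 2 + 1
2 = 2 * 1 + 0
GCD = 1


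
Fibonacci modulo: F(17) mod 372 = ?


F(k) mod 372 for k=1..17:
1, 1, 2, 3, 5, 8, 13, 21, 34, 55, 89, 144, 233, 5, 238, 243, 109
F(17) mod 372 = 109


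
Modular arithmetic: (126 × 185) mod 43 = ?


126 × 185 = 23310
23310 mod 43 = 4


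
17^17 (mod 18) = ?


17^1 mod 18 = 17
17^2 mod 18 = 1
17^3 mod 18 = 17
17^4 mod 18 = 1
17^5 mod 18 = 17
17^6 mod 18 = 1
17^7 mod 18 = 17
17^8 mod 18 = 1
17^9 mod 18 = 17
17^10 mod 18 = 1
17^11 mod 18 = 17
17^12 mod 18 = 1
17^13 mod 18 = 17
17^14 mod 18 = 1
17^15 mod 18 = 17
17^16 mod 18 = 1
17^17 mod 18 = 17


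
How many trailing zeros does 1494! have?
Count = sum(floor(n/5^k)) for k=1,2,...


floor(1494/5) = 298
floor(1494/25) = 59
floor(1494/125) = 11
floor(1494/625) = 2
Total = 370

370 trailing zeros


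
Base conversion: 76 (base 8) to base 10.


76 (base 8) = 62 (decimal)
62 (decimal) = 62 (base 10)


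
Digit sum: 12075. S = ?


1 + 2 + 0 + 7 + 5 = 15


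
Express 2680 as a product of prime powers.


2680 / 2 = 1340
1340 / 2 = 670
670 / 2 = 335
335 / 5 = 67
67 / 67 = 1
2680 = 2^3 × 5 × 67


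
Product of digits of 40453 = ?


4 × 0 × 4 × 5 × 3 = 0


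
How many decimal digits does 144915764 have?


144915764 has 9 digits in base 10
floor(log10(144915764)) + 1 = floor(8.1611) + 1 = 9

9 digits (base 10)


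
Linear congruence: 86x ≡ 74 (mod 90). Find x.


GCD(86, 90) = 2 divides 74
Divide: 43x ≡ 37 (mod 45)
x ≡ 4 (mod 45)


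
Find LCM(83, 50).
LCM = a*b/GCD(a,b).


GCD(83, 50) = 1
LCM = 83*50/1 = 4150/1 = 4150

LCM = 4150


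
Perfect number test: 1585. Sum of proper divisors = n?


Proper divisors of 1585: 1, 5, 317
Sum = 1 + 5 + 317 = 323

No, 1585 is not perfect (323 ≠ 1585)


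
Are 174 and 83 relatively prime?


Euclidean algorithm:
174 = 2 * 83 + 8
83 = 10 * 8 + 3
8 = 2 * 3 + 2
3 = 1 * 2 + 1
2 = 2 * 1 + 0
GCD(174, 83) = 1

Yes, coprime (GCD = 1)


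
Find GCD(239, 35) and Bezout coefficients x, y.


Tabular extended Euclidean (each row: r = 239*s + 35*t):
r=239, s=1, t=0
r=35, s=0, t=1
q=6: r=29, s=1, t=-6   [239*(1) + 35*(-6) = 29]
q=1: r=6, s=-1, t=7   [239*(-1) + 35*(7) = 6]
q=4: r=5, s=5, t=-34   [239*(5) + 35*(-34) = 5]
q=1: r=1, s=-6, t=41   [239*(-6) + 35*(41) = 1]
q=5: r=0, s=35, t=-239   [239*(35) + 35*(-239) = 0]
GCD = 1; from the row with r=1: x=-6, y=41
Check: 239*(-6) + 35*(41) = -1434 + 1435 = 1

GCD = 1, x = -6, y = 41


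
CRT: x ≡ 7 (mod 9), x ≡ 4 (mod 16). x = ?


M = 9*16 = 144
M1 = M/9 = 16, M2 = M/16 = 9
M1^(-1) mod 9 = 4, M2^(-1) mod 16 = 9
x = 7*16*4 + 4*9*9 = 772
772 mod 144 = 52
Check: 52 mod 9 = 7 ✓, 52 mod 16 = 4 ✓

x ≡ 52 (mod 144)


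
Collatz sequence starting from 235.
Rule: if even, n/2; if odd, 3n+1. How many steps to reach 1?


235 → 706 → 353 → 1060 → 530 → 265 → 796 → 398 → 199 → 598 → 299 → 898 → 449 → 1348 → 674 → 337 → 1012 → 506 → 253 → 760 → 380 → 190 → 95 → 286 → 143 → 430 → 215 → 646 → 323 → 970 → 485 → 1456 → 728 → 364 → 182 → 91 → 274 → 137 → 412 → 206 → 103 → 310 → 155 → 466 → 233 → 700 → 350 → 175 → 526 → 263 → 790 → 395 → 1186 → 593 → 1780 → 890 → 445 → 1336 → 668 → 334 → 167 → 502 → 251 → 754 → 377 → 1132 → 566 → 283 → 850 → 425 → 1276 → 638 → 319 → 958 → 479 → 1438 → 719 → 2158 → 1079 → 3238 → 1619 → 4858 → 2429 → 7288 → 3644 → 1822 → 911 → 2734 → 1367 → 4102 → 2051 → 6154 → 3077 → 9232 → 4616 → 2308 → 1154 → 577 → 1732 → 866 → 433 → 1300 → 650 → 325 → 976 → 488 → 244 → 122 → 61 → 184 → 92 → 46 → 23 → 70 → 35 → 106 → 53 → 160 → 80 → 40 → 20 → 10 → 5 → 16 → 8 → 4 → 2 → 1
Total steps = 127

127 steps


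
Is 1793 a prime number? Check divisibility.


1793 / 11 = 163 (exact division)
1793 is NOT prime.

No, 1793 is not prime


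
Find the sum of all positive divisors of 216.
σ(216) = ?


Divisors of 216: 1, 2, 3, 4, 6, 8, 9, 12, 18, 24, 27, 36, 54, 72, 108, 216
Sum = 1 + 2 + 3 + 4 + 6 + 8 + 9 + 12 + 18 + 24 + 27 + 36 + 54 + 72 + 108 + 216 = 600

σ(216) = 600


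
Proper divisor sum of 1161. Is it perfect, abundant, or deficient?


Proper divisors: 1, 3, 9, 27, 43, 129, 387
Sum = 1 + 3 + 9 + 27 + 43 + 129 + 387 = 599
599 < 1161 → deficient

s(1161) = 599 (deficient)


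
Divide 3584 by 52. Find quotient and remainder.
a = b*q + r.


3584 = 52 * 68 + 48
Check: 3536 + 48 = 3584

q = 68, r = 48


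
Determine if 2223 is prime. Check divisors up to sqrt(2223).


2223 / 3 = 741 (exact division)
2223 is NOT prime.

No, 2223 is not prime


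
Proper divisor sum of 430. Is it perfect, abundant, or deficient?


Proper divisors: 1, 2, 5, 10, 43, 86, 215
Sum = 1 + 2 + 5 + 10 + 43 + 86 + 215 = 362
362 < 430 → deficient

s(430) = 362 (deficient)


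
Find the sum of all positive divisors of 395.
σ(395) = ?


Divisors of 395: 1, 5, 79, 395
Sum = 1 + 5 + 79 + 395 = 480

σ(395) = 480


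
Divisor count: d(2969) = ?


2969 = 2969^1
d(2969) = (1+1) = 2

2 divisors


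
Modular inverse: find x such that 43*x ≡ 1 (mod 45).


Use the extended Euclidean algorithm on (45, 43); each row r = 45*s + 43*t:
r=45, s=1, t=0
r=43, s=0, t=1
q=1: r=2, s=1, t=-1   [45*(1) + 43*(-1) = 2]
q=21: r=1, s=-21, t=22   [45*(-21) + 43*(22) = 1]
q=2: r=0, s=43, t=-45   [45*(43) + 43*(-45) = 0]
GCD = 1 with t = 22, so 43*(22) ≡ 1 (mod 45)
Inverse = 22 mod 45 = 22
Check: 43 * 22 = 946 ≡ 1 (mod 45)

43^(-1) ≡ 22 (mod 45)


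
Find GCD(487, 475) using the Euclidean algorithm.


487 = 1 * 475 + 12
475 = 39 * 12 + 7
12 = 1 * 7 + 5
7 = 1 * 5 + 2
5 = 2 * 2 + 1
2 = 2 * 1 + 0
GCD = 1


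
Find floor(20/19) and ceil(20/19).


20/19 = 1.0526
floor = 1
ceil = 2

floor = 1, ceil = 2


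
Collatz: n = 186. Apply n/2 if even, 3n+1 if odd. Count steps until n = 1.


186 → 93 → 280 → 140 → 70 → 35 → 106 → 53 → 160 → 80 → 40 → 20 → 10 → 5 → 16 → 8 → 4 → 2 → 1
Total steps = 18

18 steps


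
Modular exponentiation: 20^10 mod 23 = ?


20^1 mod 23 = 20
20^2 mod 23 = 9
20^3 mod 23 = 19
20^4 mod 23 = 12
20^5 mod 23 = 10
20^6 mod 23 = 16
20^7 mod 23 = 21
20^8 mod 23 = 6
20^9 mod 23 = 5
20^10 mod 23 = 8


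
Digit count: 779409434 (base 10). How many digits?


779409434 has 9 digits in base 10
floor(log10(779409434)) + 1 = floor(8.8918) + 1 = 9

9 digits (base 10)


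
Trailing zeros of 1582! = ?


floor(1582/5) = 316
floor(1582/25) = 63
floor(1582/125) = 12
floor(1582/625) = 2
Total = 393

393 trailing zeros


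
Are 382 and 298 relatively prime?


Euclidean algorithm:
382 = 1 * 298 + 84
298 = 3 * 84 + 46
84 = 1 * 46 + 38
46 = 1 * 38 + 8
38 = 4 * 8 + 6
8 = 1 * 6 + 2
6 = 3 * 2 + 0
GCD(382, 298) = 2

No, not coprime (GCD = 2)


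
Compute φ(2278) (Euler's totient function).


2278 = 2 × 17 × 67
Prime factors: 2, 17, 67
φ(2278) = 2278 × (1-1/2) × (1-1/17) × (1-1/67)
= 2278 × 1/2 × 16/17 × 66/67 = 1056

φ(2278) = 1056


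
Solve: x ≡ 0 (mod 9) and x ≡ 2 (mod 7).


M = 9*7 = 63
M1 = M/9 = 7, M2 = M/7 = 9
M1^(-1) mod 9 = 4, M2^(-1) mod 7 = 4
x = 0*7*4 + 2*9*4 = 72
72 mod 63 = 9
Check: 9 mod 9 = 0 ✓, 9 mod 7 = 2 ✓

x ≡ 9 (mod 63)


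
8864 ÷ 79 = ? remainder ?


8864 = 79 * 112 + 16
Check: 8848 + 16 = 8864

q = 112, r = 16


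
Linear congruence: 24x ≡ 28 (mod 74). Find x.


GCD(24, 74) = 2 divides 28
Divide: 12x ≡ 14 (mod 37)
x ≡ 32 (mod 37)


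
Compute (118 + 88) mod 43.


118 + 88 = 206
206 mod 43 = 34


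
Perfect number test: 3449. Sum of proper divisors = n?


Proper divisors of 3449: 1
Sum = 1 = 1

No, 3449 is not perfect (1 ≠ 3449)


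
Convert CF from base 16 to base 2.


CF (base 16) = 207 (decimal)
207 (decimal) = 11001111 (base 2)


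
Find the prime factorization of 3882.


3882 / 2 = 1941
1941 / 3 = 647
647 / 647 = 1
3882 = 2 × 3 × 647


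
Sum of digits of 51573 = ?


5 + 1 + 5 + 7 + 3 = 21


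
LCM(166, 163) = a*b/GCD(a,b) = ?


GCD(166, 163) = 1
LCM = 166*163/1 = 27058/1 = 27058

LCM = 27058


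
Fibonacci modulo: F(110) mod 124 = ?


F(k) mod 124 for k=1..110:
1, 1, 2, 3, 5, 8, 13, 21, 34, 55, 89, 20, 109, 5, 114, 119, 109, 104, 89, 69, 34, 103, 13, 116, 5, 121, 2, 123, 1, 0, 1, 1, 2, 3, 5, 8, 13, 21, 34, 55, 89, 20, 109, 5, 114, 119, 109, 104, 89, 69, 34, 103, 13, 116, 5, 121, 2, 123, 1, 0, 1, 1, 2, 3, 5, 8, 13, 21, 34, 55, 89, 20, 109, 5, 114, 119, 109, 104, 89, 69, 34, 103, 13, 116, 5, 121, 2, 123, 1, 0, 1, 1, 2, 3, 5, 8, 13, 21, 34, 55, 89, 20, 109, 5, 114, 119, 109, 104, 89, 69
F(110) mod 124 = 69


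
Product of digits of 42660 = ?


4 × 2 × 6 × 6 × 0 = 0


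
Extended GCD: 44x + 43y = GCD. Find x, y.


Tabular extended Euclidean (each row: r = 44*s + 43*t):
r=44, s=1, t=0
r=43, s=0, t=1
q=1: r=1, s=1, t=-1   [44*(1) + 43*(-1) = 1]
q=43: r=0, s=-43, t=44   [44*(-43) + 43*(44) = 0]
GCD = 1; from the row with r=1: x=1, y=-1
Check: 44*(1) + 43*(-1) = 44 - 43 = 1

GCD = 1, x = 1, y = -1


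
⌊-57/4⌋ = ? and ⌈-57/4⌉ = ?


-57/4 = -14.2500
floor = -15
ceil = -14

floor = -15, ceil = -14


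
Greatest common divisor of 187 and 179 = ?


187 = 1 * 179 + 8
179 = 22 * 8 + 3
8 = 2 * 3 + 2
3 = 1 * 2 + 1
2 = 2 * 1 + 0
GCD = 1


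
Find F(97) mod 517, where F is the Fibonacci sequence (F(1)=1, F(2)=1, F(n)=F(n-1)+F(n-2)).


F(k) mod 517 for k=1..97:
1, 1, 2, 3, 5, 8, 13, 21, 34, 55, 89, 144, 233, 377, 93, 470, 46, 516, 45, 44, 89, 133, 222, 355, 60, 415, 475, 373, 331, 187, 1, 188, 189, 377, 49, 426, 475, 384, 342, 209, 34, 243, 277, 3, 280, 283, 46, 329, 375, 187, 45, 232, 277, 509, 269, 261, 13, 274, 287, 44, 331, 375, 189, 47, 236, 283, 2, 285, 287, 55, 342, 397, 222, 102, 324, 426, 233, 142, 375, 0, 375, 375, 233, 91, 324, 415, 222, 120, 342, 462, 287, 232, 2, 234, 236, 470, 189
F(97) mod 517 = 189


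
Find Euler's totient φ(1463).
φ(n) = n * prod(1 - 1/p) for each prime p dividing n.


1463 = 7 × 11 × 19
Prime factors: 7, 11, 19
φ(1463) = 1463 × (1-1/7) × (1-1/11) × (1-1/19)
= 1463 × 6/7 × 10/11 × 18/19 = 1080

φ(1463) = 1080


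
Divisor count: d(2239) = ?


2239 = 2239^1
d(2239) = (1+1) = 2

2 divisors


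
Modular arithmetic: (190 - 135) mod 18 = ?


190 - 135 = 55
55 mod 18 = 1


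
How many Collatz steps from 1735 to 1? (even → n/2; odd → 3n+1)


1735 → 5206 → 2603 → 7810 → 3905 → 11716 → 5858 → 2929 → 8788 → 4394 → 2197 → 6592 → 3296 → 1648 → 824 → 412 → 206 → 103 → 310 → 155 → 466 → 233 → 700 → 350 → 175 → 526 → 263 → 790 → 395 → 1186 → 593 → 1780 → 890 → 445 → 1336 → 668 → 334 → 167 → 502 → 251 → 754 → 377 → 1132 → 566 → 283 → 850 → 425 → 1276 → 638 → 319 → 958 → 479 → 1438 → 719 → 2158 → 1079 → 3238 → 1619 → 4858 → 2429 → 7288 → 3644 → 1822 → 911 → 2734 → 1367 → 4102 → 2051 → 6154 → 3077 → 9232 → 4616 → 2308 → 1154 → 577 → 1732 → 866 → 433 → 1300 → 650 → 325 → 976 → 488 → 244 → 122 → 61 → 184 → 92 → 46 → 23 → 70 → 35 → 106 → 53 → 160 → 80 → 40 → 20 → 10 → 5 → 16 → 8 → 4 → 2 → 1
Total steps = 104

104 steps


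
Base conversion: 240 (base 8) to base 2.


240 (base 8) = 160 (decimal)
160 (decimal) = 10100000 (base 2)


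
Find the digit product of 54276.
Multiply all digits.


5 × 4 × 2 × 7 × 6 = 1680


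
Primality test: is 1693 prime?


Check divisors up to sqrt(1693) = 41.1461
No divisors found.
1693 is prime.

Yes, 1693 is prime


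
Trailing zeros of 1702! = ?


floor(1702/5) = 340
floor(1702/25) = 68
floor(1702/125) = 13
floor(1702/625) = 2
Total = 423

423 trailing zeros


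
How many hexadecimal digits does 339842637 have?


339842637 in base 16 = 1441964D
Number of digits = 8

8 digits (base 16)


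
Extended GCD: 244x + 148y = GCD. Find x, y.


Tabular extended Euclidean (each row: r = 244*s + 148*t):
r=244, s=1, t=0
r=148, s=0, t=1
q=1: r=96, s=1, t=-1   [244*(1) + 148*(-1) = 96]
q=1: r=52, s=-1, t=2   [244*(-1) + 148*(2) = 52]
q=1: r=44, s=2, t=-3   [244*(2) + 148*(-3) = 44]
q=1: r=8, s=-3, t=5   [244*(-3) + 148*(5) = 8]
q=5: r=4, s=17, t=-28   [244*(17) + 148*(-28) = 4]
q=2: r=0, s=-37, t=61   [244*(-37) + 148*(61) = 0]
GCD = 4; from the row with r=4: x=17, y=-28
Check: 244*(17) + 148*(-28) = 4148 - 4144 = 4

GCD = 4, x = 17, y = -28


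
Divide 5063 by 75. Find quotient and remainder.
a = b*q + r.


5063 = 75 * 67 + 38
Check: 5025 + 38 = 5063

q = 67, r = 38


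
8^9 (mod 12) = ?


8^1 mod 12 = 8
8^2 mod 12 = 4
8^3 mod 12 = 8
8^4 mod 12 = 4
8^5 mod 12 = 8
8^6 mod 12 = 4
8^7 mod 12 = 8
8^8 mod 12 = 4
8^9 mod 12 = 8


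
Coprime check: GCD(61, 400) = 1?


Euclidean algorithm:
400 = 6 * 61 + 34
61 = 1 * 34 + 27
34 = 1 * 27 + 7
27 = 3 * 7 + 6
7 = 1 * 6 + 1
6 = 6 * 1 + 0
GCD(61, 400) = 1

Yes, coprime (GCD = 1)


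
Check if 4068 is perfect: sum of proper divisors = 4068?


Proper divisors of 4068: 1, 2, 3, 4, 6, 9, 12, 18, 36, 113, 226, 339, 452, 678, 1017, 1356, 2034
Sum = 1 + 2 + 3 + 4 + 6 + 9 + 12 + 18 + 36 + 113 + 226 + 339 + 452 + 678 + 1017 + 1356 + 2034 = 6306

No, 4068 is not perfect (6306 ≠ 4068)


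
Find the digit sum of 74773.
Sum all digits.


7 + 4 + 7 + 7 + 3 = 28


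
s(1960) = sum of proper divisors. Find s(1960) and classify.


Proper divisors: 1, 2, 4, 5, 7, 8, 10, 14, 20, 28, 35, 40, 49, 56, 70, 98, 140, 196, 245, 280, 392, 490, 980
Sum = 1 + 2 + 4 + 5 + 7 + 8 + 10 + 14 + 20 + 28 + 35 + 40 + 49 + 56 + 70 + 98 + 140 + 196 + 245 + 280 + 392 + 490 + 980 = 3170
3170 > 1960 → abundant

s(1960) = 3170 (abundant)


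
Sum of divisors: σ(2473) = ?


Divisors of 2473: 1, 2473
Sum = 1 + 2473 = 2474

σ(2473) = 2474


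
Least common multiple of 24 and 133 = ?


GCD(24, 133) = 1
LCM = 24*133/1 = 3192/1 = 3192

LCM = 3192


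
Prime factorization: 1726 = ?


1726 / 2 = 863
863 / 863 = 1
1726 = 2 × 863


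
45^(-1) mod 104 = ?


Use the extended Euclidean algorithm on (104, 45); each row r = 104*s + 45*t:
r=104, s=1, t=0
r=45, s=0, t=1
q=2: r=14, s=1, t=-2   [104*(1) + 45*(-2) = 14]
q=3: r=3, s=-3, t=7   [104*(-3) + 45*(7) = 3]
q=4: r=2, s=13, t=-30   [104*(13) + 45*(-30) = 2]
q=1: r=1, s=-16, t=37   [104*(-16) + 45*(37) = 1]
q=2: r=0, s=45, t=-104   [104*(45) + 45*(-104) = 0]
GCD = 1 with t = 37, so 45*(37) ≡ 1 (mod 104)
Inverse = 37 mod 104 = 37
Check: 45 * 37 = 1665 ≡ 1 (mod 104)

45^(-1) ≡ 37 (mod 104)


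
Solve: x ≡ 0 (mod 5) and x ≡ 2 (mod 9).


M = 5*9 = 45
M1 = M/5 = 9, M2 = M/9 = 5
M1^(-1) mod 5 = 4, M2^(-1) mod 9 = 2
x = 0*9*4 + 2*5*2 = 20
20 mod 45 = 20
Check: 20 mod 5 = 0 ✓, 20 mod 9 = 2 ✓

x ≡ 20 (mod 45)


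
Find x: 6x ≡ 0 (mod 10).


GCD(6, 10) = 2 divides 0
Divide: 3x ≡ 0 (mod 5)
x ≡ 0 (mod 5)


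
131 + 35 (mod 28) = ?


131 + 35 = 166
166 mod 28 = 26


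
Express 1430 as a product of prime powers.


1430 / 2 = 715
715 / 5 = 143
143 / 11 = 13
13 / 13 = 1
1430 = 2 × 5 × 11 × 13


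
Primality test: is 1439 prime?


Check divisors up to sqrt(1439) = 37.9342
No divisors found.
1439 is prime.

Yes, 1439 is prime


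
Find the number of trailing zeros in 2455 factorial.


floor(2455/5) = 491
floor(2455/25) = 98
floor(2455/125) = 19
floor(2455/625) = 3
Total = 611

611 trailing zeros


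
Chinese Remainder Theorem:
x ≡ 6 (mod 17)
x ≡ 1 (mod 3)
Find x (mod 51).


M = 17*3 = 51
M1 = M/17 = 3, M2 = M/3 = 17
M1^(-1) mod 17 = 6, M2^(-1) mod 3 = 2
x = 6*3*6 + 1*17*2 = 142
142 mod 51 = 40
Check: 40 mod 17 = 6 ✓, 40 mod 3 = 1 ✓

x ≡ 40 (mod 51)


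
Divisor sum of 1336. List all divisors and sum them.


Divisors of 1336: 1, 2, 4, 8, 167, 334, 668, 1336
Sum = 1 + 2 + 4 + 8 + 167 + 334 + 668 + 1336 = 2520

σ(1336) = 2520


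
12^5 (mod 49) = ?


12^1 mod 49 = 12
12^2 mod 49 = 46
12^3 mod 49 = 13
12^4 mod 49 = 9
12^5 mod 49 = 10


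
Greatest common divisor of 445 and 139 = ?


445 = 3 * 139 + 28
139 = 4 * 28 + 27
28 = 1 * 27 + 1
27 = 27 * 1 + 0
GCD = 1


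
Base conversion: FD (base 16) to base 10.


FD (base 16) = 253 (decimal)
253 (decimal) = 253 (base 10)


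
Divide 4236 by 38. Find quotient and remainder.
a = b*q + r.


4236 = 38 * 111 + 18
Check: 4218 + 18 = 4236

q = 111, r = 18


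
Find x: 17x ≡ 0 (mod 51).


GCD(17, 51) = 17 divides 0
Divide: 1x ≡ 0 (mod 3)
x ≡ 0 (mod 3)


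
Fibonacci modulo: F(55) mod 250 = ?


F(k) mod 250 for k=1..55:
1, 1, 2, 3, 5, 8, 13, 21, 34, 55, 89, 144, 233, 127, 110, 237, 97, 84, 181, 15, 196, 211, 157, 118, 25, 143, 168, 61, 229, 40, 19, 59, 78, 137, 215, 102, 67, 169, 236, 155, 141, 46, 187, 233, 170, 153, 73, 226, 49, 25, 74, 99, 173, 22, 195
F(55) mod 250 = 195


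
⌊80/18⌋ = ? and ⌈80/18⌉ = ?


80/18 = 4.4444
floor = 4
ceil = 5

floor = 4, ceil = 5


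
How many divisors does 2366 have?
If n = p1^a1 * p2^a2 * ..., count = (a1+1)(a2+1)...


2366 = 2^1 × 7^1 × 13^2
d(2366) = (1+1) × (1+1) × (2+1) = 12

12 divisors


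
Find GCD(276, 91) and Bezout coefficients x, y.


Tabular extended Euclidean (each row: r = 276*s + 91*t):
r=276, s=1, t=0
r=91, s=0, t=1
q=3: r=3, s=1, t=-3   [276*(1) + 91*(-3) = 3]
q=30: r=1, s=-30, t=91   [276*(-30) + 91*(91) = 1]
q=3: r=0, s=91, t=-276   [276*(91) + 91*(-276) = 0]
GCD = 1; from the row with r=1: x=-30, y=91
Check: 276*(-30) + 91*(91) = -8280 + 8281 = 1

GCD = 1, x = -30, y = 91


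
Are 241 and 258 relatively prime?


Euclidean algorithm:
258 = 1 * 241 + 17
241 = 14 * 17 + 3
17 = 5 * 3 + 2
3 = 1 * 2 + 1
2 = 2 * 1 + 0
GCD(241, 258) = 1

Yes, coprime (GCD = 1)


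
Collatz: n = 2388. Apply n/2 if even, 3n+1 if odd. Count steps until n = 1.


2388 → 1194 → 597 → 1792 → 896 → 448 → 224 → 112 → 56 → 28 → 14 → 7 → 22 → 11 → 34 → 17 → 52 → 26 → 13 → 40 → 20 → 10 → 5 → 16 → 8 → 4 → 2 → 1
Total steps = 27

27 steps


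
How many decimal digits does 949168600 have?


949168600 has 9 digits in base 10
floor(log10(949168600)) + 1 = floor(8.9773) + 1 = 9

9 digits (base 10)


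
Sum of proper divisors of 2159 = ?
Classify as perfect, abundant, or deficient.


Proper divisors: 1, 17, 127
Sum = 1 + 17 + 127 = 145
145 < 2159 → deficient

s(2159) = 145 (deficient)


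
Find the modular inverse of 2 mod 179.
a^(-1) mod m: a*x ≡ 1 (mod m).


Use the extended Euclidean algorithm on (179, 2); each row r = 179*s + 2*t:
r=179, s=1, t=0
r=2, s=0, t=1
q=89: r=1, s=1, t=-89   [179*(1) + 2*(-89) = 1]
q=2: r=0, s=-2, t=179   [179*(-2) + 2*(179) = 0]
GCD = 1 with t = -89, so 2*(-89) ≡ 1 (mod 179)
Inverse = -89 mod 179 = 90
Check: 2 * 90 = 180 ≡ 1 (mod 179)

2^(-1) ≡ 90 (mod 179)


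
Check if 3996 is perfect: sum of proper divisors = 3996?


Proper divisors of 3996: 1, 2, 3, 4, 6, 9, 12, 18, 27, 36, 37, 54, 74, 108, 111, 148, 222, 333, 444, 666, 999, 1332, 1998
Sum = 1 + 2 + 3 + 4 + 6 + 9 + 12 + 18 + 27 + 36 + 37 + 54 + 74 + 108 + 111 + 148 + 222 + 333 + 444 + 666 + 999 + 1332 + 1998 = 6644

No, 3996 is not perfect (6644 ≠ 3996)


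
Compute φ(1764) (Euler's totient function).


1764 = 2^2 × 3^2 × 7^2
Prime factors: 2, 3, 7
φ(1764) = 1764 × (1-1/2) × (1-1/3) × (1-1/7)
= 1764 × 1/2 × 2/3 × 6/7 = 504

φ(1764) = 504


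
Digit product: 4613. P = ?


4 × 6 × 1 × 3 = 72


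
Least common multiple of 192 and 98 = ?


GCD(192, 98) = 2
LCM = 192*98/2 = 18816/2 = 9408

LCM = 9408


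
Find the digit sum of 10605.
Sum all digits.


1 + 0 + 6 + 0 + 5 = 12


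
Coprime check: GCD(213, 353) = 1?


Euclidean algorithm:
353 = 1 * 213 + 140
213 = 1 * 140 + 73
140 = 1 * 73 + 67
73 = 1 * 67 + 6
67 = 11 * 6 + 1
6 = 6 * 1 + 0
GCD(213, 353) = 1

Yes, coprime (GCD = 1)


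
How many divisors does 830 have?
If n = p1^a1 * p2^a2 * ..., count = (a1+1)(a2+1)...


830 = 2^1 × 5^1 × 83^1
d(830) = (1+1) × (1+1) × (1+1) = 8

8 divisors


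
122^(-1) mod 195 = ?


Use the extended Euclidean algorithm on (195, 122); each row r = 195*s + 122*t:
r=195, s=1, t=0
r=122, s=0, t=1
q=1: r=73, s=1, t=-1   [195*(1) + 122*(-1) = 73]
q=1: r=49, s=-1, t=2   [195*(-1) + 122*(2) = 49]
q=1: r=24, s=2, t=-3   [195*(2) + 122*(-3) = 24]
q=2: r=1, s=-5, t=8   [195*(-5) + 122*(8) = 1]
q=24: r=0, s=122, t=-195   [195*(122) + 122*(-195) = 0]
GCD = 1 with t = 8, so 122*(8) ≡ 1 (mod 195)
Inverse = 8 mod 195 = 8
Check: 122 * 8 = 976 ≡ 1 (mod 195)

122^(-1) ≡ 8 (mod 195)


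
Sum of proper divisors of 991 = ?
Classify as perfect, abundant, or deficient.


Proper divisors: 1
Sum = 1 = 1
1 < 991 → deficient

s(991) = 1 (deficient)


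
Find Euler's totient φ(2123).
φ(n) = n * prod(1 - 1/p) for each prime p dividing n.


2123 = 11 × 193
Prime factors: 11, 193
φ(2123) = 2123 × (1-1/11) × (1-1/193)
= 2123 × 10/11 × 192/193 = 1920

φ(2123) = 1920


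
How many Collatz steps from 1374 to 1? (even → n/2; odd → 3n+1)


1374 → 687 → 2062 → 1031 → 3094 → 1547 → 4642 → 2321 → 6964 → 3482 → 1741 → 5224 → 2612 → 1306 → 653 → 1960 → 980 → 490 → 245 → 736 → 368 → 184 → 92 → 46 → 23 → 70 → 35 → 106 → 53 → 160 → 80 → 40 → 20 → 10 → 5 → 16 → 8 → 4 → 2 → 1
Total steps = 39

39 steps


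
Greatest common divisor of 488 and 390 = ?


488 = 1 * 390 + 98
390 = 3 * 98 + 96
98 = 1 * 96 + 2
96 = 48 * 2 + 0
GCD = 2


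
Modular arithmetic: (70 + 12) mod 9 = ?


70 + 12 = 82
82 mod 9 = 1


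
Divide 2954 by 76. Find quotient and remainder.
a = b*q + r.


2954 = 76 * 38 + 66
Check: 2888 + 66 = 2954

q = 38, r = 66


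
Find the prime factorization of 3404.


3404 / 2 = 1702
1702 / 2 = 851
851 / 23 = 37
37 / 37 = 1
3404 = 2^2 × 23 × 37


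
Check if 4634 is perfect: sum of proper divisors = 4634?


Proper divisors of 4634: 1, 2, 7, 14, 331, 662, 2317
Sum = 1 + 2 + 7 + 14 + 331 + 662 + 2317 = 3334

No, 4634 is not perfect (3334 ≠ 4634)


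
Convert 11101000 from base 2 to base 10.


11101000 (base 2) = 232 (decimal)
232 (decimal) = 232 (base 10)


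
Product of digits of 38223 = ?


3 × 8 × 2 × 2 × 3 = 288
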